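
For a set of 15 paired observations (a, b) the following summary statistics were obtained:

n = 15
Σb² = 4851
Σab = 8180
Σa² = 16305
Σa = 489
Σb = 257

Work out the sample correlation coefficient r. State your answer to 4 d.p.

-0.4912

r = (nΣab − ΣaΣb) / √[(nΣa² − (Σa)²)(nΣb² − (Σb)²)]
Numerator: 15×8180 − 489×257 = -2973
Denominator: √[(244575 − 239121)(72765 − 66049)] = √[5454 × 6716] = 6052.1950
r = -2973 / 6052.1950 ≈ -0.4912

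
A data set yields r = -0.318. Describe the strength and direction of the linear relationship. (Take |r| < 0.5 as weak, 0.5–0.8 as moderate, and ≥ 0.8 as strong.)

r = -0.318 < 0 so the relationship is negative.
|r| = 0.318, which falls in the weak range.

weak negative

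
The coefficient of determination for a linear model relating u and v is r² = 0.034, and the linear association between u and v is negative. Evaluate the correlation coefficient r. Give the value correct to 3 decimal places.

-0.184

|r| = √0.034 = 0.184
The association is negative, so r = −0.184.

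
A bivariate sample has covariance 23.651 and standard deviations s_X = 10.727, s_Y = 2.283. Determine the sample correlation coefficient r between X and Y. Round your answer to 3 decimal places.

0.966

r = Cov(X,Y) / (s_X · s_Y) = 23.651 / (10.727 × 2.283)
  = 23.651 / 24.4897 ≈ 0.966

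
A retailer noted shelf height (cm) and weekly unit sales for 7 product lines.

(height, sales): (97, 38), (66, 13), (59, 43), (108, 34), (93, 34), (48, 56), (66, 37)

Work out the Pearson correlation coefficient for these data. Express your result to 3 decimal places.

n = 7, Σx = 537, Σy = 255, Σx² = 44219, Σy² = 10279, Σxy = 19045
nΣxy − ΣxΣy = 133315 − 136935 = -3620
nΣx² − (Σx)² = 309533 − 288369 = 21164; nΣy² − (Σy)² = 71953 − 65025 = 6928
r = -3620 / √(21164 × 6928) = -3620 / 12108.8477 ≈ -0.299

-0.299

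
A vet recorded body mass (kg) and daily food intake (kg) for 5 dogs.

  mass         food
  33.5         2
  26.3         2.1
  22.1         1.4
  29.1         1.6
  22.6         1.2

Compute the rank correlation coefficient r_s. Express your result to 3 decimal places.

Rank mass: 5, 3, 1, 4, 2
Rank food: 4, 5, 2, 3, 1
d = rank(mass) − rank(food): 1, -2, -1, 1, 1; Σd² = 8
ρ = 1 − 6Σd² / [n(n²−1)] = 1 − 6×8 / (5×24) = 1 − 48/120 ≈ 0.600

0.600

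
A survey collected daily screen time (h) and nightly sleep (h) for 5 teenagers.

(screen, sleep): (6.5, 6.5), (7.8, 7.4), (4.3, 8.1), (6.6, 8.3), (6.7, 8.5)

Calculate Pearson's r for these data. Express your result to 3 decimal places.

-0.243

n = 5, Σx = 31.9, Σy = 38.8, Σx² = 210.03, Σy² = 303.76, Σxy = 246.53
nΣxy − ΣxΣy = 1232.65 − 1237.72 = -5.07
nΣx² − (Σx)² = 1050.15 − 1017.61 = 32.54; nΣy² − (Σy)² = 1518.8 − 1505.44 = 13.36
r = -5.07 / √(32.54 × 13.36) = -5.07 / 20.8503 ≈ -0.243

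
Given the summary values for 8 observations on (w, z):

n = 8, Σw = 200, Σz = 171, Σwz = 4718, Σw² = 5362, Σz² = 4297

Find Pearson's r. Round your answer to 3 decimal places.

r = (nΣwz − ΣwΣz) / √[(nΣw² − (Σw)²)(nΣz² − (Σz)²)]
Numerator: 8×4718 − 200×171 = 3544
Denominator: √[(42896 − 40000)(34376 − 29241)] = √[2896 × 5135] = 3856.2884
r = 3544 / 3856.2884 ≈ 0.919

0.919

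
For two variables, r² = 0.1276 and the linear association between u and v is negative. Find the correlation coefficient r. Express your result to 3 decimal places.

|r| = √0.1276 = 0.357
The association is negative, so r = −0.357.

-0.357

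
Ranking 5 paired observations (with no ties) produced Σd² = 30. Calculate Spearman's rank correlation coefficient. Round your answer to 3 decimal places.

ρ = 1 − 6Σd² / [n(n²−1)] = 1 − 6×30 / (5×24)
  = 1 − 180/120 = 1 − 1.5000 ≈ -0.500

-0.500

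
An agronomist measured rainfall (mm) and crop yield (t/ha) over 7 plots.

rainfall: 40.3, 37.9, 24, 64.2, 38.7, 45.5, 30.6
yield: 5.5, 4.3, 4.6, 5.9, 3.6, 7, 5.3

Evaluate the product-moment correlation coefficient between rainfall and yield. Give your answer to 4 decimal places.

0.4634

n = 7, Σx = 281.2, Σy = 36.2, Σx² = 12262.44, Σy² = 194.76, Σxy = 1493.8
nΣxy − ΣxΣy = 10456.6 − 10179.44 = 277.16
nΣx² − (Σx)² = 85837.08 − 79073.44 = 6763.64; nΣy² − (Σy)² = 1363.32 − 1310.44 = 52.88
r = 277.16 / √(6763.64 × 52.88) = 277.16 / 598.0479 ≈ 0.4634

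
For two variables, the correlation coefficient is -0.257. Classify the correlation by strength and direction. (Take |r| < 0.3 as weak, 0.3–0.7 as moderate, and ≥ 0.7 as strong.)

r = -0.257 < 0 so the relationship is negative.
|r| = 0.257, which falls in the weak range.

weak negative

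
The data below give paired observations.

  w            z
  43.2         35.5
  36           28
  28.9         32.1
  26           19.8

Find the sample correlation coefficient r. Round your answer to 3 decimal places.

n = 4, Σw = 134.1, Σz = 115.4, Σw² = 4673.45, Σz² = 3466.7, Σwz = 3984.09
nΣwz − ΣwΣz = 15936.36 − 15475.14 = 461.22
nΣw² − (Σw)² = 18693.8 − 17982.81 = 710.99; nΣz² − (Σz)² = 13866.8 − 13317.16 = 549.64
r = 461.22 / √(710.99 × 549.64) = 461.22 / 625.1308 ≈ 0.738

0.738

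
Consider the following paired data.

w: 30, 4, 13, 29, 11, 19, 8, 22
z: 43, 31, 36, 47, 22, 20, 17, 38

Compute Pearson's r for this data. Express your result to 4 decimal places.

0.6970

n = 8, Σw = 136, Σz = 254, Σw² = 2956, Σz² = 8932, Σwz = 4839
nΣwz − ΣwΣz = 38712 − 34544 = 4168
nΣw² − (Σw)² = 23648 − 18496 = 5152; nΣz² − (Σz)² = 71456 − 64516 = 6940
r = 4168 / √(5152 × 6940) = 4168 / 5979.5384 ≈ 0.6970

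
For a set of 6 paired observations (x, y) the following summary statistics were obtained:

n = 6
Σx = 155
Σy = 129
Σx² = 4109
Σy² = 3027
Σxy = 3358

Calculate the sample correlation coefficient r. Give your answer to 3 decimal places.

r = (nΣxy − ΣxΣy) / √[(nΣx² − (Σx)²)(nΣy² − (Σy)²)]
Numerator: 6×3358 − 155×129 = 153
Denominator: √[(24654 − 24025)(18162 − 16641)] = √[629 × 1521] = 978.1150
r = 153 / 978.1150 ≈ 0.156

0.156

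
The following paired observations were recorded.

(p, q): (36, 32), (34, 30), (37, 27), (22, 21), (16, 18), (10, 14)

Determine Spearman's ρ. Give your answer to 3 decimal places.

Rank p: 5, 4, 6, 3, 2, 1
Rank q: 6, 5, 4, 3, 2, 1
d = rank(p) − rank(q): -1, -1, 2, 0, 0, 0; Σd² = 6
ρ = 1 − 6Σd² / [n(n²−1)] = 1 − 6×6 / (6×35) = 1 − 36/210 ≈ 0.829

0.829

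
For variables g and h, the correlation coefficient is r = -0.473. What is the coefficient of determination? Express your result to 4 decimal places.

r² = (-0.473)² = 0.2237

0.2237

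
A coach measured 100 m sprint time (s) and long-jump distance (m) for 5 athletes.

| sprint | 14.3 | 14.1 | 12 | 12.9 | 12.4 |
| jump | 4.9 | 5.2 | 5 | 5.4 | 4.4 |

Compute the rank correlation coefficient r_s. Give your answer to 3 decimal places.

0.100

Rank sprint: 5, 4, 1, 3, 2
Rank jump: 2, 4, 3, 5, 1
d = rank(sprint) − rank(jump): 3, 0, -2, -2, 1; Σd² = 18
ρ = 1 − 6Σd² / [n(n²−1)] = 1 − 6×18 / (5×24) = 1 − 108/120 ≈ 0.100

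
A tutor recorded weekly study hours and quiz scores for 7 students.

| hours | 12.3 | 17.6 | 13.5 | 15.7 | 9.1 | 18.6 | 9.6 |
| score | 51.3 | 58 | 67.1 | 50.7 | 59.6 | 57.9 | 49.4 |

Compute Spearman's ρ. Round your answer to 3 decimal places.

0.036

Rank hours: 3, 6, 4, 5, 1, 7, 2
Rank score: 3, 5, 7, 2, 6, 4, 1
d = rank(hours) − rank(score): 0, 1, -3, 3, -5, 3, 1; Σd² = 54
ρ = 1 − 6Σd² / [n(n²−1)] = 1 − 6×54 / (7×48) = 1 − 324/336 ≈ 0.036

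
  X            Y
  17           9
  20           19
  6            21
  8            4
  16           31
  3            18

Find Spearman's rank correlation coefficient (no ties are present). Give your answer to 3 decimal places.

0.029

Rank X: 5, 6, 2, 3, 4, 1
Rank Y: 2, 4, 5, 1, 6, 3
d = rank(X) − rank(Y): 3, 2, -3, 2, -2, -2; Σd² = 34
ρ = 1 − 6Σd² / [n(n²−1)] = 1 − 6×34 / (6×35) = 1 − 204/210 ≈ 0.029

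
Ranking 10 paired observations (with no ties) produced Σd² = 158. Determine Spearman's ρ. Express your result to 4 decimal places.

0.0424

ρ = 1 − 6Σd² / [n(n²−1)] = 1 − 6×158 / (10×99)
  = 1 − 948/990 = 1 − 0.95758 ≈ 0.0424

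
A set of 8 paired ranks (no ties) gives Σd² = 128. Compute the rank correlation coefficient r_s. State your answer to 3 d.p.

ρ = 1 − 6Σd² / [n(n²−1)] = 1 − 6×128 / (8×63)
  = 1 − 768/504 = 1 − 1.5238 ≈ -0.524

-0.524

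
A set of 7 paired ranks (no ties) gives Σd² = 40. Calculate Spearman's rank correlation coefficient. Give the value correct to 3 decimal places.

ρ = 1 − 6Σd² / [n(n²−1)] = 1 − 6×40 / (7×48)
  = 1 − 240/336 = 1 − 0.7143 ≈ 0.286

0.286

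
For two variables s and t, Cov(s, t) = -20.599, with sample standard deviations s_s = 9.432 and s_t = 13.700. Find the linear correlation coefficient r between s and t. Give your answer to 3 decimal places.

-0.159

r = Cov(s,t) / (s_s · s_t) = -20.599 / (9.432 × 13.700)
  = -20.599 / 129.2184 ≈ -0.159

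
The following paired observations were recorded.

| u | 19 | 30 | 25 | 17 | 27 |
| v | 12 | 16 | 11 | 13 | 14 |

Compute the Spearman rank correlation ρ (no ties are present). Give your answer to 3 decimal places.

0.600

Rank u: 2, 5, 3, 1, 4
Rank v: 2, 5, 1, 3, 4
d = rank(u) − rank(v): 0, 0, 2, -2, 0; Σd² = 8
ρ = 1 − 6Σd² / [n(n²−1)] = 1 − 6×8 / (5×24) = 1 − 48/120 ≈ 0.600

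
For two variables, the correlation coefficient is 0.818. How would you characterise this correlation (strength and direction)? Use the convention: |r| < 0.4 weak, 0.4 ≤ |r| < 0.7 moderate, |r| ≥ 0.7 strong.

strong positive

r = 0.818 > 0 so the relationship is positive.
|r| = 0.818, which falls in the strong range.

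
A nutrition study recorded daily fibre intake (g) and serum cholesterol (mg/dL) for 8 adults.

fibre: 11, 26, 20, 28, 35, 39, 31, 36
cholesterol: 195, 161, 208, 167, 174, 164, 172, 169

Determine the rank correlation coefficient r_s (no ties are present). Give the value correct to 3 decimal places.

Rank fibre: 1, 3, 2, 4, 6, 8, 5, 7
Rank cholesterol: 7, 1, 8, 3, 6, 2, 5, 4
d = rank(fibre) − rank(cholesterol): -6, 2, -6, 1, 0, 6, 0, 3; Σd² = 122
ρ = 1 − 6Σd² / [n(n²−1)] = 1 − 6×122 / (8×63) = 1 − 732/504 ≈ -0.452

-0.452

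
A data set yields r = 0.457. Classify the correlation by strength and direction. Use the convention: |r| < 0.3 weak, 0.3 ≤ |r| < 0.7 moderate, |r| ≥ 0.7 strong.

r = 0.457 > 0 so the relationship is positive.
|r| = 0.457, which falls in the moderate range.

moderate positive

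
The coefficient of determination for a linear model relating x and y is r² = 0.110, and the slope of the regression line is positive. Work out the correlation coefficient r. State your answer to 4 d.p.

0.3317

|r| = √0.110 = 0.3317
The association is positive, so r = 0.3317.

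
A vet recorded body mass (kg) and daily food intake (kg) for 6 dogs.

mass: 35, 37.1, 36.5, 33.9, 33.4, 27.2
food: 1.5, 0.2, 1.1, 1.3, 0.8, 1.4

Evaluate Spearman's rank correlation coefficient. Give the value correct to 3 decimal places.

-0.429

Rank mass: 4, 6, 5, 3, 2, 1
Rank food: 6, 1, 3, 4, 2, 5
d = rank(mass) − rank(food): -2, 5, 2, -1, 0, -4; Σd² = 50
ρ = 1 − 6Σd² / [n(n²−1)] = 1 − 6×50 / (6×35) = 1 − 300/210 ≈ -0.429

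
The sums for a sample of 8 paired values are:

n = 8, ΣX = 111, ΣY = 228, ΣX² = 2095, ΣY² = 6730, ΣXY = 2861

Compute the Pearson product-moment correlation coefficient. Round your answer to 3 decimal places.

r = (nΣXY − ΣXΣY) / √[(nΣX² − (ΣX)²)(nΣY² − (ΣY)²)]
Numerator: 8×2861 − 111×228 = -2420
Denominator: √[(16760 − 12321)(53840 − 51984)] = √[4439 × 1856] = 2870.3282
r = -2420 / 2870.3282 ≈ -0.843

-0.843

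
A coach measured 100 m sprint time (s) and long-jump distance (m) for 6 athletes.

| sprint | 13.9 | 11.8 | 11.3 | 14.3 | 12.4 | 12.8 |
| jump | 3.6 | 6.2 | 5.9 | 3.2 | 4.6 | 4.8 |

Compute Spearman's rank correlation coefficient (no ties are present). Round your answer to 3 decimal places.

Rank sprint: 5, 2, 1, 6, 3, 4
Rank jump: 2, 6, 5, 1, 3, 4
d = rank(sprint) − rank(jump): 3, -4, -4, 5, 0, 0; Σd² = 66
ρ = 1 − 6Σd² / [n(n²−1)] = 1 − 6×66 / (6×35) = 1 − 396/210 ≈ -0.886

-0.886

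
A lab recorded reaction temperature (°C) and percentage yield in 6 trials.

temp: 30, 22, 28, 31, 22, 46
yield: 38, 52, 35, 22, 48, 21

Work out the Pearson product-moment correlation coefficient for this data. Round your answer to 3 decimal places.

-0.840

n = 6, Σx = 179, Σy = 216, Σx² = 5729, Σy² = 8602, Σxy = 5968
nΣxy − ΣxΣy = 35808 − 38664 = -2856
nΣx² − (Σx)² = 34374 − 32041 = 2333; nΣy² − (Σy)² = 51612 − 46656 = 4956
r = -2856 / √(2333 × 4956) = -2856 / 3400.3453 ≈ -0.840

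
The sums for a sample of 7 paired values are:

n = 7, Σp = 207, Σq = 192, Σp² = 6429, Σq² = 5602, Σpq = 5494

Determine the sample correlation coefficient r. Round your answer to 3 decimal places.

r = (nΣpq − ΣpΣq) / √[(nΣp² − (Σp)²)(nΣq² − (Σq)²)]
Numerator: 7×5494 − 207×192 = -1286
Denominator: √[(45003 − 42849)(39214 − 36864)] = √[2154 × 2350] = 2249.8667
r = -1286 / 2249.8667 ≈ -0.572

-0.572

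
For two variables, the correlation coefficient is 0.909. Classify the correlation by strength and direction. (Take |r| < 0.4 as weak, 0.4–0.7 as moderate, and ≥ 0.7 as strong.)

strong positive

r = 0.909 > 0 so the relationship is positive.
|r| = 0.909, which falls in the strong range.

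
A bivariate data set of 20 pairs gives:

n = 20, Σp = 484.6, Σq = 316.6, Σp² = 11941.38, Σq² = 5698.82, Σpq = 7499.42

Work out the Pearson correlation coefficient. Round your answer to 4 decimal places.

r = (nΣpq − ΣpΣq) / √[(nΣp² − (Σp)²)(nΣq² − (Σq)²)]
Numerator: 20×7499.42 − 484.6×316.6 = -3435.96
Denominator: √[(238827.6 − 234837.16)(113976.4 − 100235.56)] = √[3990.44 × 13740.84] = 7404.8631
r = -3435.96 / 7404.8631 ≈ -0.4640

-0.4640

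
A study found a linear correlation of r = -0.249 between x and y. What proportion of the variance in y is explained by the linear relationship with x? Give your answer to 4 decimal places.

r² = (-0.249)² = 0.0620

0.0620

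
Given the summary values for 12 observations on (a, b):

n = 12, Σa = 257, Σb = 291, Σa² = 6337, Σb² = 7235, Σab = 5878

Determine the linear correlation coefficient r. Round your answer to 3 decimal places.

-0.919

r = (nΣab − ΣaΣb) / √[(nΣa² − (Σa)²)(nΣb² − (Σb)²)]
Numerator: 12×5878 − 257×291 = -4251
Denominator: √[(76044 − 66049)(86820 − 84681)] = √[9995 × 2139] = 4623.7761
r = -4251 / 4623.7761 ≈ -0.919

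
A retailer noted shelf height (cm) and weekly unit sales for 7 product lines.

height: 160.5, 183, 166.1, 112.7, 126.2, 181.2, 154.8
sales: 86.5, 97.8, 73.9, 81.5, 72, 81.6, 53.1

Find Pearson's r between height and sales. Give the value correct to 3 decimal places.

0.306

n = 7, Σx = 1084.5, Σy = 546.4, Σx² = 172262.67, Σy² = 43812.72, Σxy = 85332.69
nΣxy − ΣxΣy = 597328.83 − 592570.8 = 4758.03
nΣx² − (Σx)² = 1205838.69 − 1176140.25 = 29698.44; nΣy² − (Σy)² = 306689.04 − 298552.96 = 8136.08
r = 4758.03 / √(29698.44 × 8136.08) = 4758.03 / 15544.4165 ≈ 0.306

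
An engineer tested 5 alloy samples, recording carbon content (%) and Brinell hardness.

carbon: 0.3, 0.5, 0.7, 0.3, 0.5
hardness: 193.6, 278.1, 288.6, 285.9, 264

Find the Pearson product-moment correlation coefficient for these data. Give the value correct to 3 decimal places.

n = 5, Σx = 2.3, Σy = 1310.2, Σx² = 1.17, Σy² = 349545.34, Σxy = 616.92
nΣxy − ΣxΣy = 3084.6 − 3013.46 = 71.14
nΣx² − (Σx)² = 5.85 − 5.29 = 0.56; nΣy² − (Σy)² = 1747726.7 − 1716624.04 = 31102.66
r = 71.14 / √(0.56 × 31102.66) = 71.14 / 131.9753 ≈ 0.539

0.539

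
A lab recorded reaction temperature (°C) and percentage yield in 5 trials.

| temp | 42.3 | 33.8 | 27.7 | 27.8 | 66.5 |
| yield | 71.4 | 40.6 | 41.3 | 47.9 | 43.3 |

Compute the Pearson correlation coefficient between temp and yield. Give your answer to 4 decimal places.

n = 5, Σx = 198.1, Σy = 244.5, Σx² = 8894.11, Σy² = 12621.31, Σxy = 9747.58
nΣxy − ΣxΣy = 48737.9 − 48435.45 = 302.45
nΣx² − (Σx)² = 44470.55 − 39243.61 = 5226.94; nΣy² − (Σy)² = 63106.55 − 59780.25 = 3326.3
r = 302.45 / √(5226.94 × 3326.3) = 302.45 / 4169.6967 ≈ 0.0725

0.0725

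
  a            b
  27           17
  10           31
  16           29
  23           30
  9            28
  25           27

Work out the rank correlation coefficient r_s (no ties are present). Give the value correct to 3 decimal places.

Rank a: 6, 2, 3, 4, 1, 5
Rank b: 1, 6, 4, 5, 3, 2
d = rank(a) − rank(b): 5, -4, -1, -1, -2, 3; Σd² = 56
ρ = 1 − 6Σd² / [n(n²−1)] = 1 − 6×56 / (6×35) = 1 − 336/210 ≈ -0.600

-0.600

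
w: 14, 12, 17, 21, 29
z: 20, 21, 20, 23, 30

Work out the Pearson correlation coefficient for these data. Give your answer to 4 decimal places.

0.9235

n = 5, Σw = 93, Σz = 114, Σw² = 1911, Σz² = 2670, Σwz = 2225
nΣwz − ΣwΣz = 11125 − 10602 = 523
nΣw² − (Σw)² = 9555 − 8649 = 906; nΣz² − (Σz)² = 13350 − 12996 = 354
r = 523 / √(906 × 354) = 523 / 566.3250 ≈ 0.9235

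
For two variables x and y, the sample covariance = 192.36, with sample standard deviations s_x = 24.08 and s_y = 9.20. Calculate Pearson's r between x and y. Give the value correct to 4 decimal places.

r = Cov(x,y) / (s_x · s_y) = 192.36 / (24.08 × 9.20)
  = 192.36 / 221.5360 ≈ 0.8683

0.8683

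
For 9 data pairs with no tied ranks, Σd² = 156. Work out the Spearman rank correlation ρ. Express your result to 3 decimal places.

-0.300

ρ = 1 − 6Σd² / [n(n²−1)] = 1 − 6×156 / (9×80)
  = 1 − 936/720 = 1 − 1.3000 ≈ -0.300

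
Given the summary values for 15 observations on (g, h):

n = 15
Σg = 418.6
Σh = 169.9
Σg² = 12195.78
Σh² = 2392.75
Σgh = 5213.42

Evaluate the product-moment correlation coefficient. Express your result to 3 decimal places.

r = (nΣgh − ΣgΣh) / √[(nΣg² − (Σg)²)(nΣh² − (Σh)²)]
Numerator: 15×5213.42 − 418.6×169.9 = 7081.16
Denominator: √[(182936.7 − 175225.96)(35891.25 − 28866.01)] = √[7710.74 × 7025.24] = 7360.0135
r = 7081.16 / 7360.0135 ≈ 0.962

0.962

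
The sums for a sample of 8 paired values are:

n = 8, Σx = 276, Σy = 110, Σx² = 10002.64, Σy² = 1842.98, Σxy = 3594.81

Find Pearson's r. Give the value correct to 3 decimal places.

r = (nΣxy − ΣxΣy) / √[(nΣx² − (Σx)²)(nΣy² − (Σy)²)]
Numerator: 8×3594.81 − 276×110 = -1601.52
Denominator: √[(80021.12 − 76176)(14743.84 − 12100)] = √[3845.12 × 2643.84] = 3188.3980
r = -1601.52 / 3188.3980 ≈ -0.502

-0.502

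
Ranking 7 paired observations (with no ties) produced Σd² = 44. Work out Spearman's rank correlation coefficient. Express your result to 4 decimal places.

0.2143

ρ = 1 − 6Σd² / [n(n²−1)] = 1 − 6×44 / (7×48)
  = 1 − 264/336 = 1 − 0.78571 ≈ 0.2143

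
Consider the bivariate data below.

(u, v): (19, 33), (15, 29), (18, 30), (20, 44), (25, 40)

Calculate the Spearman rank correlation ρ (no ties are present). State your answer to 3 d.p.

0.900

Rank u: 3, 1, 2, 4, 5
Rank v: 3, 1, 2, 5, 4
d = rank(u) − rank(v): 0, 0, 0, -1, 1; Σd² = 2
ρ = 1 − 6Σd² / [n(n²−1)] = 1 − 6×2 / (5×24) = 1 − 12/120 ≈ 0.900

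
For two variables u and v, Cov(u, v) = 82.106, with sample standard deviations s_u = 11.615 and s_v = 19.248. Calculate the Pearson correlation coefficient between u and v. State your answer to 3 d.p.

0.367

r = Cov(u,v) / (s_u · s_v) = 82.106 / (11.615 × 19.248)
  = 82.106 / 223.5655 ≈ 0.367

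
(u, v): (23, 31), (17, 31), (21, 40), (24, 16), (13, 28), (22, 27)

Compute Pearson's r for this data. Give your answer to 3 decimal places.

-0.233

n = 6, Σu = 120, Σv = 173, Σu² = 2488, Σv² = 5291, Σuv = 3422
nΣuv − ΣuΣv = 20532 − 20760 = -228
nΣu² − (Σu)² = 14928 − 14400 = 528; nΣv² − (Σv)² = 31746 − 29929 = 1817
r = -228 / √(528 × 1817) = -228 / 979.4774 ≈ -0.233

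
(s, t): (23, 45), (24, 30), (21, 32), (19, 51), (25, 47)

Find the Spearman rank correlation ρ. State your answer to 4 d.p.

Rank s: 3, 4, 2, 1, 5
Rank t: 3, 1, 2, 5, 4
d = rank(s) − rank(t): 0, 3, 0, -4, 1; Σd² = 26
ρ = 1 − 6Σd² / [n(n²−1)] = 1 − 6×26 / (5×24) = 1 − 156/120 ≈ -0.3000

-0.3000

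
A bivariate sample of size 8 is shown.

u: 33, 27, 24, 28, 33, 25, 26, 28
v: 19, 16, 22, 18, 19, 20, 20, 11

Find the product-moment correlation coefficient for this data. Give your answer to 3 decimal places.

n = 8, Σu = 224, Σv = 145, Σu² = 6352, Σv² = 2707, Σuv = 4046
nΣuv − ΣuΣv = 32368 − 32480 = -112
nΣu² − (Σu)² = 50816 − 50176 = 640; nΣv² − (Σv)² = 21656 − 21025 = 631
r = -112 / √(640 × 631) = -112 / 635.4841 ≈ -0.176

-0.176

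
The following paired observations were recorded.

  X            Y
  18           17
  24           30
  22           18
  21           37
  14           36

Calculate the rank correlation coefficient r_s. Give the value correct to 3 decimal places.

-0.100

Rank X: 2, 5, 4, 3, 1
Rank Y: 1, 3, 2, 5, 4
d = rank(X) − rank(Y): 1, 2, 2, -2, -3; Σd² = 22
ρ = 1 − 6Σd² / [n(n²−1)] = 1 − 6×22 / (5×24) = 1 − 132/120 ≈ -0.100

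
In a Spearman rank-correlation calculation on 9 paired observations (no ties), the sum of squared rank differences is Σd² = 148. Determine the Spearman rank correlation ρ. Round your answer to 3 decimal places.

-0.233

ρ = 1 − 6Σd² / [n(n²−1)] = 1 − 6×148 / (9×80)
  = 1 − 888/720 = 1 − 1.2333 ≈ -0.233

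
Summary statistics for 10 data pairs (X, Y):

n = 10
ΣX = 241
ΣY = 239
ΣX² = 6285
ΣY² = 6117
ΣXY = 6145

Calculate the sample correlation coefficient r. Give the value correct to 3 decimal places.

r = (nΣXY − ΣXΣY) / √[(nΣX² − (ΣX)²)(nΣY² − (ΣY)²)]
Numerator: 10×6145 − 241×239 = 3851
Denominator: √[(62850 − 58081)(61170 − 57121)] = √[4769 × 4049] = 4394.2782
r = 3851 / 4394.2782 ≈ 0.876

0.876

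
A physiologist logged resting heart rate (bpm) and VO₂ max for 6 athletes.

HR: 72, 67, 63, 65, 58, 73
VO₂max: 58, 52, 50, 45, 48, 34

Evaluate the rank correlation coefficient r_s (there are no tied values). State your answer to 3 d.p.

Rank HR: 5, 4, 2, 3, 1, 6
Rank VO₂max: 6, 5, 4, 2, 3, 1
d = rank(HR) − rank(VO₂max): -1, -1, -2, 1, -2, 5; Σd² = 36
ρ = 1 − 6Σd² / [n(n²−1)] = 1 − 6×36 / (6×35) = 1 − 216/210 ≈ -0.029

-0.029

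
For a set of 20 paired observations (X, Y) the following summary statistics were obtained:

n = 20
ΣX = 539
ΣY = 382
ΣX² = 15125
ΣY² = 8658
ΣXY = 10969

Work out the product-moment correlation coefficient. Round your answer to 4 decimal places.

r = (nΣXY − ΣXΣY) / √[(nΣX² − (ΣX)²)(nΣY² − (ΣY)²)]
Numerator: 20×10969 − 539×382 = 13482
Denominator: √[(302500 − 290521)(173160 − 145924)] = √[11979 × 27236] = 18062.6699
r = 13482 / 18062.6699 ≈ 0.7464

0.7464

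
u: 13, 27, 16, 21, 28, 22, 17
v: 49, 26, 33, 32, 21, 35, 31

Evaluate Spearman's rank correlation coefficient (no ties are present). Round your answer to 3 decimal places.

-0.750

Rank u: 1, 6, 2, 4, 7, 5, 3
Rank v: 7, 2, 5, 4, 1, 6, 3
d = rank(u) − rank(v): -6, 4, -3, 0, 6, -1, 0; Σd² = 98
ρ = 1 − 6Σd² / [n(n²−1)] = 1 − 6×98 / (7×48) = 1 − 588/336 ≈ -0.750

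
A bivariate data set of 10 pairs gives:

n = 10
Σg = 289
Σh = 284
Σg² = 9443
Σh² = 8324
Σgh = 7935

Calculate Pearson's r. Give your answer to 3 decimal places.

r = (nΣgh − ΣgΣh) / √[(nΣg² − (Σg)²)(nΣh² − (Σh)²)]
Numerator: 10×7935 − 289×284 = -2726
Denominator: √[(94430 − 83521)(83240 − 80656)] = √[10909 × 2584] = 5309.3178
r = -2726 / 5309.3178 ≈ -0.513

-0.513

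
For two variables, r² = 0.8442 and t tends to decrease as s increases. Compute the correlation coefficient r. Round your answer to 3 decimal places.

|r| = √0.8442 = 0.919
The association is negative, so r = −0.919.

-0.919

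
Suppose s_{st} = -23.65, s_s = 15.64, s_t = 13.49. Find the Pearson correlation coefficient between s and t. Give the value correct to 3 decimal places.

-0.112

r = Cov(s,t) / (s_s · s_t) = -23.65 / (15.64 × 13.49)
  = -23.65 / 210.9836 ≈ -0.112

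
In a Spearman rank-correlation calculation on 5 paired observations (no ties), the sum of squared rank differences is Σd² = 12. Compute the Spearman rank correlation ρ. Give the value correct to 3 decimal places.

0.400

ρ = 1 − 6Σd² / [n(n²−1)] = 1 − 6×12 / (5×24)
  = 1 − 72/120 = 1 − 0.6000 ≈ 0.400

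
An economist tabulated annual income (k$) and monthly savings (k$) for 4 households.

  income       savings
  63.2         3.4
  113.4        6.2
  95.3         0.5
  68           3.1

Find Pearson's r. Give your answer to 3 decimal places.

n = 4, Σx = 339.9, Σy = 13.2, Σx² = 30559.89, Σy² = 59.86, Σxy = 1176.41
nΣxy − ΣxΣy = 4705.64 − 4486.68 = 218.96
nΣx² − (Σx)² = 122239.56 − 115532.01 = 6707.55; nΣy² − (Σy)² = 239.44 − 174.24 = 65.2
r = 218.96 / √(6707.55 × 65.2) = 218.96 / 661.3110 ≈ 0.331

0.331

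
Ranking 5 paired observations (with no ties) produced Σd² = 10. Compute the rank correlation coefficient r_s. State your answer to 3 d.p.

0.500

ρ = 1 − 6Σd² / [n(n²−1)] = 1 − 6×10 / (5×24)
  = 1 − 60/120 = 1 − 0.5000 ≈ 0.500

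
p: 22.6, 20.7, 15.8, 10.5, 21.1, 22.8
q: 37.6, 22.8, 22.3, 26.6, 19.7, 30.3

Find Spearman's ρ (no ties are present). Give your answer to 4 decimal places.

Rank p: 5, 3, 2, 1, 4, 6
Rank q: 6, 3, 2, 4, 1, 5
d = rank(p) − rank(q): -1, 0, 0, -3, 3, 1; Σd² = 20
ρ = 1 − 6Σd² / [n(n²−1)] = 1 − 6×20 / (6×35) = 1 − 120/210 ≈ 0.4286

0.4286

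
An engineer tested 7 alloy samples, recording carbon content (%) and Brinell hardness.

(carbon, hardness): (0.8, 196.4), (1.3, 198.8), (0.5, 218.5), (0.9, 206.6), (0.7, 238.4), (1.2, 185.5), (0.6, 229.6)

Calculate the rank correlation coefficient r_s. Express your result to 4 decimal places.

-0.6786

Rank carbon: 4, 7, 1, 5, 3, 6, 2
Rank hardness: 2, 3, 5, 4, 7, 1, 6
d = rank(carbon) − rank(hardness): 2, 4, -4, 1, -4, 5, -4; Σd² = 94
ρ = 1 − 6Σd² / [n(n²−1)] = 1 − 6×94 / (7×48) = 1 − 564/336 ≈ -0.6786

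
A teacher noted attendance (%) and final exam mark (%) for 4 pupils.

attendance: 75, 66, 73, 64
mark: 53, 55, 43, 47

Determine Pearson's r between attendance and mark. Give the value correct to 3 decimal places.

-0.102

n = 4, Σx = 278, Σy = 198, Σx² = 19406, Σy² = 9892, Σxy = 13752
nΣxy − ΣxΣy = 55008 − 55044 = -36
nΣx² − (Σx)² = 77624 − 77284 = 340; nΣy² − (Σy)² = 39568 − 39204 = 364
r = -36 / √(340 × 364) = -36 / 351.7954 ≈ -0.102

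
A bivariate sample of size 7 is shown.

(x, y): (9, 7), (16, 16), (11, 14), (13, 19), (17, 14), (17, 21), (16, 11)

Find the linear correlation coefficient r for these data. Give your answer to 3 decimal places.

n = 7, Σx = 99, Σy = 102, Σx² = 1461, Σy² = 1620, Σxy = 1491
nΣxy − ΣxΣy = 10437 − 10098 = 339
nΣx² − (Σx)² = 10227 − 9801 = 426; nΣy² − (Σy)² = 11340 − 10404 = 936
r = 339 / √(426 × 936) = 339 / 631.4555 ≈ 0.537

0.537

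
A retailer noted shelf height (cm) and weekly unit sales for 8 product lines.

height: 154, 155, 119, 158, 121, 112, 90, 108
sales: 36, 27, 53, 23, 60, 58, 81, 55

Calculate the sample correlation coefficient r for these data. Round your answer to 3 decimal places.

n = 8, Σx = 1017, Σy = 393, Σx² = 133815, Σy² = 21913, Σxy = 46656
nΣxy − ΣxΣy = 373248 − 399681 = -26433
nΣx² − (Σx)² = 1070520 − 1034289 = 36231; nΣy² − (Σy)² = 175304 − 154449 = 20855
r = -26433 / √(36231 × 20855) = -26433 / 27488.1339 ≈ -0.962

-0.962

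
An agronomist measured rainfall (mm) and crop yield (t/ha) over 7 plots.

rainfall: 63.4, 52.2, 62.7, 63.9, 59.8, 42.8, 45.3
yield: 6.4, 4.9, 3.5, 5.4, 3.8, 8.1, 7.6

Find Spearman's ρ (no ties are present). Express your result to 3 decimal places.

-0.464

Rank rainfall: 6, 3, 5, 7, 4, 1, 2
Rank yield: 5, 3, 1, 4, 2, 7, 6
d = rank(rainfall) − rank(yield): 1, 0, 4, 3, 2, -6, -4; Σd² = 82
ρ = 1 − 6Σd² / [n(n²−1)] = 1 − 6×82 / (7×48) = 1 − 492/336 ≈ -0.464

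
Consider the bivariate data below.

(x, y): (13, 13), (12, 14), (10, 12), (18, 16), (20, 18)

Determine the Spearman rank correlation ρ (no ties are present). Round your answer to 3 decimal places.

0.900

Rank x: 3, 2, 1, 4, 5
Rank y: 2, 3, 1, 4, 5
d = rank(x) − rank(y): 1, -1, 0, 0, 0; Σd² = 2
ρ = 1 − 6Σd² / [n(n²−1)] = 1 − 6×2 / (5×24) = 1 − 12/120 ≈ 0.900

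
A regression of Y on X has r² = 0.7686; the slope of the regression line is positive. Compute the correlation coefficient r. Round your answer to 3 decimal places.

|r| = √0.7686 = 0.877
The association is positive, so r = 0.877.

0.877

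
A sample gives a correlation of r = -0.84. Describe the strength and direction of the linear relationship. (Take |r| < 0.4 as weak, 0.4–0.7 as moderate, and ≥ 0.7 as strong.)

r = -0.84 < 0 so the relationship is negative.
|r| = 0.84, which falls in the strong range.

strong negative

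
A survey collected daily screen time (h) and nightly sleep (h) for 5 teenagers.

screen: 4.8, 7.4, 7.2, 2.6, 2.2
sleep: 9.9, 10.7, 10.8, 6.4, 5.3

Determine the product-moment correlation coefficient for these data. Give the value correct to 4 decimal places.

0.9526

n = 5, Σx = 24.2, Σy = 43.1, Σx² = 141.24, Σy² = 398.19, Σxy = 232.76
nΣxy − ΣxΣy = 1163.8 − 1043.02 = 120.78
nΣx² − (Σx)² = 706.2 − 585.64 = 120.56; nΣy² − (Σy)² = 1990.95 − 1857.61 = 133.34
r = 120.78 / √(120.56 × 133.34) = 120.78 / 126.7891 ≈ 0.9526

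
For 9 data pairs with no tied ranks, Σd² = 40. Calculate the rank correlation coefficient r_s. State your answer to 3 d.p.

ρ = 1 − 6Σd² / [n(n²−1)] = 1 − 6×40 / (9×80)
  = 1 − 240/720 = 1 − 0.3333 ≈ 0.667

0.667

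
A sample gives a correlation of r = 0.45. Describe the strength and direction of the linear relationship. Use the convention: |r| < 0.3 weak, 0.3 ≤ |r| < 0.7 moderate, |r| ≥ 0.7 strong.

r = 0.45 > 0 so the relationship is positive.
|r| = 0.45, which falls in the moderate range.

moderate positive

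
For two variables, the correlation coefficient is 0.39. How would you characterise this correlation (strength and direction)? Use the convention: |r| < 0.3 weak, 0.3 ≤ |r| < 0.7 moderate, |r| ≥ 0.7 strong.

r = 0.39 > 0 so the relationship is positive.
|r| = 0.39, which falls in the moderate range.

moderate positive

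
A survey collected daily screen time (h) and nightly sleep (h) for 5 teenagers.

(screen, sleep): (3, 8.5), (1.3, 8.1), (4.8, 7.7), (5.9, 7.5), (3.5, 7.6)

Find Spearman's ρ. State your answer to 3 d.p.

-0.800

Rank screen: 2, 1, 4, 5, 3
Rank sleep: 5, 4, 3, 1, 2
d = rank(screen) − rank(sleep): -3, -3, 1, 4, 1; Σd² = 36
ρ = 1 − 6Σd² / [n(n²−1)] = 1 − 6×36 / (5×24) = 1 − 216/120 ≈ -0.800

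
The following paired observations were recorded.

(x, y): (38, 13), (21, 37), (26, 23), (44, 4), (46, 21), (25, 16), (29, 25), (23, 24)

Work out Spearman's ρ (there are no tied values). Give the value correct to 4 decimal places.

-0.6429

Rank x: 6, 1, 4, 7, 8, 3, 5, 2
Rank y: 2, 8, 5, 1, 4, 3, 7, 6
d = rank(x) − rank(y): 4, -7, -1, 6, 4, 0, -2, -4; Σd² = 138
ρ = 1 − 6Σd² / [n(n²−1)] = 1 − 6×138 / (8×63) = 1 − 828/504 ≈ -0.6429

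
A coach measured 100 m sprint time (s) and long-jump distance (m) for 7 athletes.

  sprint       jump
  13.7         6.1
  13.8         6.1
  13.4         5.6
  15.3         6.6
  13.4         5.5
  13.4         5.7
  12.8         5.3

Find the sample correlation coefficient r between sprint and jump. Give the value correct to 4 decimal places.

0.9303

n = 7, Σx = 95.8, Σy = 40.9, Σx² = 1314.74, Σy² = 240.17, Σxy = 561.69
nΣxy − ΣxΣy = 3931.83 − 3918.22 = 13.61
nΣx² − (Σx)² = 9203.18 − 9177.64 = 25.54; nΣy² − (Σy)² = 1681.19 − 1672.81 = 8.38
r = 13.61 / √(25.54 × 8.38) = 13.61 / 14.6296 ≈ 0.9303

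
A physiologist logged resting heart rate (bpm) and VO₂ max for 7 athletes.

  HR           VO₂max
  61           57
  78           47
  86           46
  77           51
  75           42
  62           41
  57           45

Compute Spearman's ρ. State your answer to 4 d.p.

0.1429

Rank HR: 2, 6, 7, 5, 4, 3, 1
Rank VO₂max: 7, 5, 4, 6, 2, 1, 3
d = rank(HR) − rank(VO₂max): -5, 1, 3, -1, 2, 2, -2; Σd² = 48
ρ = 1 − 6Σd² / [n(n²−1)] = 1 − 6×48 / (7×48) = 1 − 288/336 ≈ 0.1429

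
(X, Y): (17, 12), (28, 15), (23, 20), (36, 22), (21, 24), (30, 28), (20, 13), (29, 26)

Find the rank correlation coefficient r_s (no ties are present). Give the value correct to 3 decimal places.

Rank X: 1, 5, 4, 8, 3, 7, 2, 6
Rank Y: 1, 3, 4, 5, 6, 8, 2, 7
d = rank(X) − rank(Y): 0, 2, 0, 3, -3, -1, 0, -1; Σd² = 24
ρ = 1 − 6Σd² / [n(n²−1)] = 1 − 6×24 / (8×63) = 1 − 144/504 ≈ 0.714

0.714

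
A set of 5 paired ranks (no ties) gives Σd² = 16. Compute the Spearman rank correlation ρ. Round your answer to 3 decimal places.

ρ = 1 − 6Σd² / [n(n²−1)] = 1 − 6×16 / (5×24)
  = 1 − 96/120 = 1 − 0.8000 ≈ 0.200

0.200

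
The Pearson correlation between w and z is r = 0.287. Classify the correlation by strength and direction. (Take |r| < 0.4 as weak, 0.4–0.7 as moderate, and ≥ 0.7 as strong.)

r = 0.287 > 0 so the relationship is positive.
|r| = 0.287, which falls in the weak range.

weak positive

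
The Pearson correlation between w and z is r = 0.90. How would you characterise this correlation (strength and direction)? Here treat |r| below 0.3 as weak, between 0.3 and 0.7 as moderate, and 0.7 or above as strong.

r = 0.90 > 0 so the relationship is positive.
|r| = 0.90, which falls in the strong range.

strong positive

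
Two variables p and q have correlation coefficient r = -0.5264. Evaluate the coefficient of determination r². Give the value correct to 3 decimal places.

r² = (-0.5264)² = 0.277

0.277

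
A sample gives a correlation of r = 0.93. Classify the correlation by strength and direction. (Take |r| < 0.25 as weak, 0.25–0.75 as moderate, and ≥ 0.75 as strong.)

strong positive

r = 0.93 > 0 so the relationship is positive.
|r| = 0.93, which falls in the strong range.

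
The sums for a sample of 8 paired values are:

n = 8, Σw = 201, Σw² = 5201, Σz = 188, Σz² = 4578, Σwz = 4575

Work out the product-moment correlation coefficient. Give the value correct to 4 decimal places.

r = (nΣwz − ΣwΣz) / √[(nΣw² − (Σw)²)(nΣz² − (Σz)²)]
Numerator: 8×4575 − 201×188 = -1188
Denominator: √[(41608 − 40401)(36624 − 35344)] = √[1207 × 1280] = 1242.9642
r = -1188 / 1242.9642 ≈ -0.9558

-0.9558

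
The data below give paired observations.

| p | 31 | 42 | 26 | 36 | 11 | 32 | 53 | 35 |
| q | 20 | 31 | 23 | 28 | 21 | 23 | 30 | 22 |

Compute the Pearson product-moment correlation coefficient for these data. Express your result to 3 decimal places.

n = 8, Σp = 266, Σq = 198, Σp² = 9876, Σq² = 5028, Σpq = 6855
nΣpq − ΣpΣq = 54840 − 52668 = 2172
nΣp² − (Σp)² = 79008 − 70756 = 8252; nΣq² − (Σq)² = 40224 − 39204 = 1020
r = 2172 / √(8252 × 1020) = 2172 / 2901.2135 ≈ 0.749

0.749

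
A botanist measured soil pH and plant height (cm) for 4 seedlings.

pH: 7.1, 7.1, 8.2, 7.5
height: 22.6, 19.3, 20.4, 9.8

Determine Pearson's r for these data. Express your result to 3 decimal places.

n = 4, Σx = 29.9, Σy = 72.1, Σx² = 224.31, Σy² = 1395.45, Σxy = 538.27
nΣxy − ΣxΣy = 2153.08 − 2155.79 = -2.71
nΣx² − (Σx)² = 897.24 − 894.01 = 3.23; nΣy² − (Σy)² = 5581.8 − 5198.41 = 383.39
r = -2.71 / √(3.23 × 383.39) = -2.71 / 35.1902 ≈ -0.077

-0.077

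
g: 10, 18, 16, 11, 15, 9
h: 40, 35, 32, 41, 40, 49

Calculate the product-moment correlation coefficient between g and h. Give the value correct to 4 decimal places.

-0.8127

n = 6, Σg = 79, Σh = 237, Σg² = 1107, Σh² = 9531, Σgh = 3034
nΣgh − ΣgΣh = 18204 − 18723 = -519
nΣg² − (Σg)² = 6642 − 6241 = 401; nΣh² − (Σh)² = 57186 − 56169 = 1017
r = -519 / √(401 × 1017) = -519 / 638.6055 ≈ -0.8127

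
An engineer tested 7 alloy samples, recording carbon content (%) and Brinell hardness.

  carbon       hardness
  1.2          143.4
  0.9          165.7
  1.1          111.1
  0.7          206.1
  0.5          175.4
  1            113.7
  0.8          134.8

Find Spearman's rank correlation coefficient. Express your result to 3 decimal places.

Rank carbon: 7, 4, 6, 2, 1, 5, 3
Rank hardness: 4, 5, 1, 7, 6, 2, 3
d = rank(carbon) − rank(hardness): 3, -1, 5, -5, -5, 3, 0; Σd² = 94
ρ = 1 − 6Σd² / [n(n²−1)] = 1 − 6×94 / (7×48) = 1 − 564/336 ≈ -0.679

-0.679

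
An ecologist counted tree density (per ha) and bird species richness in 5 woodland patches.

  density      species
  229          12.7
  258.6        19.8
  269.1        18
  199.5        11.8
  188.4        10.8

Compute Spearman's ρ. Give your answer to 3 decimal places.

Rank density: 3, 4, 5, 2, 1
Rank species: 3, 5, 4, 2, 1
d = rank(density) − rank(species): 0, -1, 1, 0, 0; Σd² = 2
ρ = 1 − 6Σd² / [n(n²−1)] = 1 − 6×2 / (5×24) = 1 − 12/120 ≈ 0.900

0.900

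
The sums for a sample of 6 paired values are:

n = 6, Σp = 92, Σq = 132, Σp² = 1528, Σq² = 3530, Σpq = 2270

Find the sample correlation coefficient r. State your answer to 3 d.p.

r = (nΣpq − ΣpΣq) / √[(nΣp² − (Σp)²)(nΣq² − (Σq)²)]
Numerator: 6×2270 − 92×132 = 1476
Denominator: √[(9168 − 8464)(21180 − 17424)] = √[704 × 3756] = 1626.1070
r = 1476 / 1626.1070 ≈ 0.908

0.908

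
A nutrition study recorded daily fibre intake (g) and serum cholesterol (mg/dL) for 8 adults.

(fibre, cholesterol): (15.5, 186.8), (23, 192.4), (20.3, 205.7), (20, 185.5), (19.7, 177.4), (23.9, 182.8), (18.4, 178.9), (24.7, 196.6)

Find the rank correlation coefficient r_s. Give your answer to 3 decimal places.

0.452

Rank fibre: 1, 6, 5, 4, 3, 7, 2, 8
Rank cholesterol: 5, 6, 8, 4, 1, 3, 2, 7
d = rank(fibre) − rank(cholesterol): -4, 0, -3, 0, 2, 4, 0, 1; Σd² = 46
ρ = 1 − 6Σd² / [n(n²−1)] = 1 − 6×46 / (8×63) = 1 − 276/504 ≈ 0.452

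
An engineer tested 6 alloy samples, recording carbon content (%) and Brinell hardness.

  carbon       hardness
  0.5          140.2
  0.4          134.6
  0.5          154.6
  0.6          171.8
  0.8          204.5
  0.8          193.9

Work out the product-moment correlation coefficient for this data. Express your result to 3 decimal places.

n = 6, Σx = 3.6, Σy = 999.6, Σx² = 2.3, Σy² = 170607.06, Σxy = 623.04
nΣxy − ΣxΣy = 3738.24 − 3598.56 = 139.68
nΣx² − (Σx)² = 13.8 − 12.96 = 0.84; nΣy² − (Σy)² = 1023642.36 − 999200.16 = 24442.2
r = 139.68 / √(0.84 × 24442.2) = 139.68 / 143.2880 ≈ 0.975

0.975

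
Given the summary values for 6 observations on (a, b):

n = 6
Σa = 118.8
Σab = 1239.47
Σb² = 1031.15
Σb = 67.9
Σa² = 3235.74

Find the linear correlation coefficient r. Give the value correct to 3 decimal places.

-0.218

r = (nΣab − ΣaΣb) / √[(nΣa² − (Σa)²)(nΣb² − (Σb)²)]
Numerator: 6×1239.47 − 118.8×67.9 = -629.7
Denominator: √[(19414.44 − 14113.44)(6186.9 − 4610.41)] = √[5301 × 1576.49] = 2890.8430
r = -629.7 / 2890.8430 ≈ -0.218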